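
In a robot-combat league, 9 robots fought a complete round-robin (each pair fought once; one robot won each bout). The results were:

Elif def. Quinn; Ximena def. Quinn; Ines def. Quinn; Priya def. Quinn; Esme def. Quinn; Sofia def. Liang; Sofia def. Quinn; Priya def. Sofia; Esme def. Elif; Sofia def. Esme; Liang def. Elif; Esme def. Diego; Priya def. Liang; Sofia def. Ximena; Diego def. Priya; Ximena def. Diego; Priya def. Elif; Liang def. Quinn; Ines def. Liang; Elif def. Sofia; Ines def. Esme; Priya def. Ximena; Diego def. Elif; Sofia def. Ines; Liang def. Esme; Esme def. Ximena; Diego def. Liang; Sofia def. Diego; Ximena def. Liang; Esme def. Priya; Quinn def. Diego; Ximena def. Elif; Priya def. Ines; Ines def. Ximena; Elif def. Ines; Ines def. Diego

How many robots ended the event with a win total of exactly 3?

3

Win totals: Quinn 1, Ximena 4, Ines 5, Elif 3, Sofia 6, Priya 6, Esme 5, Diego 3, Liang 3.
Exactly 3: Elif, Diego, Liang — 3 robots.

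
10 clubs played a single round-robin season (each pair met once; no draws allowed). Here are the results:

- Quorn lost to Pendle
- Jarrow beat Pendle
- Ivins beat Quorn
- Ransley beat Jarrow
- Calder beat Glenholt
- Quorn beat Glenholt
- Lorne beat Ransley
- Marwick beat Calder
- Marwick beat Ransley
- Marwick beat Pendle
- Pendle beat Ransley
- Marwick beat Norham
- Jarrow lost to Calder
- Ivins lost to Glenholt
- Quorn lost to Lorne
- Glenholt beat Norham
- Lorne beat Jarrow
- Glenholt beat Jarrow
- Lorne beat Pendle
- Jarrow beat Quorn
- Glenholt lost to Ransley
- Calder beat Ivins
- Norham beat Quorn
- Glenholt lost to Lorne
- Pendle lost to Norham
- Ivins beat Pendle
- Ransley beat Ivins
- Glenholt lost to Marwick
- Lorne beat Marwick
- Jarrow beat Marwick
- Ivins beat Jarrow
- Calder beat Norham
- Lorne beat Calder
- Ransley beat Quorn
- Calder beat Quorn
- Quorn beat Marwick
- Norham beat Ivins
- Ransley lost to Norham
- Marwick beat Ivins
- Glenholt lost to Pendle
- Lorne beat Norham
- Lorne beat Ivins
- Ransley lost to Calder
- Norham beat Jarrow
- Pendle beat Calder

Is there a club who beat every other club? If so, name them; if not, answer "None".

Lorne

Lorne has 9 wins out of 9 opponents — a perfect record.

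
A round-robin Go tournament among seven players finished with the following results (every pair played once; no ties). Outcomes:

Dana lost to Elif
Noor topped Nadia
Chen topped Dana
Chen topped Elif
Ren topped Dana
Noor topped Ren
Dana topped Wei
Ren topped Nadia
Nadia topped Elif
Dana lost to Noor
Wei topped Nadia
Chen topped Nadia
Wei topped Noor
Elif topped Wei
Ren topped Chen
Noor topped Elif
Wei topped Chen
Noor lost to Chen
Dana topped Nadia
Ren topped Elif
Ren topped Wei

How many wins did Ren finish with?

Ren's results: beat Wei, Nadia, Dana, Chen, Elif; lost to Noor.
That is 5 wins.

5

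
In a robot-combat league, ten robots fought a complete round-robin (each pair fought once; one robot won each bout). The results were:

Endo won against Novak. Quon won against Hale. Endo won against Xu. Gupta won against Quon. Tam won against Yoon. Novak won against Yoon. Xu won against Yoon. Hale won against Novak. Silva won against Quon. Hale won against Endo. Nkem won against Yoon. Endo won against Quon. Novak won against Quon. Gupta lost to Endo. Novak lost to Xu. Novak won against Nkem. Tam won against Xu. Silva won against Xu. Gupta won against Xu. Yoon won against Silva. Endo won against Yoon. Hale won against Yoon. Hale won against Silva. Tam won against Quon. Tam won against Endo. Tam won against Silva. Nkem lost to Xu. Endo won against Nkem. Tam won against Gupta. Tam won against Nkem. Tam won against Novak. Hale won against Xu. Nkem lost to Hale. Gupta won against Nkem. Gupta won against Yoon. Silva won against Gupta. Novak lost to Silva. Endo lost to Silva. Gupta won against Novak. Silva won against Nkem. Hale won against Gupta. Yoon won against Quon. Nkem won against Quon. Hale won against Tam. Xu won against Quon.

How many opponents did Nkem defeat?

2

Nkem's results: beat Quon, Yoon; lost to Hale, Silva, Xu, Novak, Tam, Gupta, Endo.
That is 2 wins.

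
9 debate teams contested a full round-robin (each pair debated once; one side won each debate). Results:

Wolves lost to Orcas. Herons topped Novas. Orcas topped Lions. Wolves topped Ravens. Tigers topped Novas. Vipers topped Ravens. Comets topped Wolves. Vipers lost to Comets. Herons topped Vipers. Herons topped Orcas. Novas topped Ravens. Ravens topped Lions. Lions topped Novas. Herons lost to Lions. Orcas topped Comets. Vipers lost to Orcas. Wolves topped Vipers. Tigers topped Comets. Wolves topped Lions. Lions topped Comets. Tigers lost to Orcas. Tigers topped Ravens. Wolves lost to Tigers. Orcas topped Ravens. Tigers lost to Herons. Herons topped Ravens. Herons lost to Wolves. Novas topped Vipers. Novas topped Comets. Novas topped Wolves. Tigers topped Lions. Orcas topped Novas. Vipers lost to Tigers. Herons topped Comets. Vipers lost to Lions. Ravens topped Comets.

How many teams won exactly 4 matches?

Win totals: Orcas 7, Novas 4, Wolves 4, Lions 4, Herons 6, Tigers 6, Comets 2, Vipers 1, Ravens 2.
Exactly 4: Novas, Wolves, Lions — 3 teams.

3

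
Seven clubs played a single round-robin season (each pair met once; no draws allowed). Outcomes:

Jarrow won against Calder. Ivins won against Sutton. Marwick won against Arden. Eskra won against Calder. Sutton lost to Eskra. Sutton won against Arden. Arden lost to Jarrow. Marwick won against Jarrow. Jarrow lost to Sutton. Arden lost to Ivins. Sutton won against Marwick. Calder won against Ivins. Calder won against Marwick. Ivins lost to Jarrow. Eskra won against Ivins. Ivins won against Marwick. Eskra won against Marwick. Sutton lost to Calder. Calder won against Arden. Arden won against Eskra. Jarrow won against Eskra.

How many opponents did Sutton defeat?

Sutton's results: beat Marwick, Arden, Jarrow; lost to Eskra, Ivins, Calder.
That is 3 wins.

3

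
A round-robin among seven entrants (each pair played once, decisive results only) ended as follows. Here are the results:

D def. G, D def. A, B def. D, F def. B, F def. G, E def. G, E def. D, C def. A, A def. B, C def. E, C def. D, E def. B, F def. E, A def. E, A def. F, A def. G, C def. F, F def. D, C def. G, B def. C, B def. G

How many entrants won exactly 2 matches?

1

Win totals: A 4, B 3, C 5, D 2, E 3, F 4, G 0.
Exactly 2: D — 1 entrant.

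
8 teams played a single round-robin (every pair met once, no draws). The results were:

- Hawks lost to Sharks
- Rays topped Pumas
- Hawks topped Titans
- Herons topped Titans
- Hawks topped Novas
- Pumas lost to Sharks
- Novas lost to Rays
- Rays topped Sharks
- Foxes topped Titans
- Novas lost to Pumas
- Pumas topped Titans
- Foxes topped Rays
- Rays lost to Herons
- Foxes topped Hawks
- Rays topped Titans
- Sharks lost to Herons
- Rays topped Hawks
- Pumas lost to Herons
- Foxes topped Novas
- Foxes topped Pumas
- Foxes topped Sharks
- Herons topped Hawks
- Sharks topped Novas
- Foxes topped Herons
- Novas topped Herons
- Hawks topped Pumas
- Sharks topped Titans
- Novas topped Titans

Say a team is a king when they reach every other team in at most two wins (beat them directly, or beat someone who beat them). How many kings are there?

1

Titans cannot reach Novas, Rays, Herons, Pumas, Sharks, Hawks, Foxes in two steps.
Novas cannot reach Foxes in two steps.
Rays cannot reach Foxes in two steps.
Herons cannot reach Foxes in two steps.
Pumas cannot reach Rays, Sharks, Hawks, Foxes in two steps.
Sharks cannot reach Rays, Foxes in two steps.
Hawks cannot reach Rays, Sharks, Foxes in two steps.
Foxes reaches everyone (king).
Kings: Foxes — 1.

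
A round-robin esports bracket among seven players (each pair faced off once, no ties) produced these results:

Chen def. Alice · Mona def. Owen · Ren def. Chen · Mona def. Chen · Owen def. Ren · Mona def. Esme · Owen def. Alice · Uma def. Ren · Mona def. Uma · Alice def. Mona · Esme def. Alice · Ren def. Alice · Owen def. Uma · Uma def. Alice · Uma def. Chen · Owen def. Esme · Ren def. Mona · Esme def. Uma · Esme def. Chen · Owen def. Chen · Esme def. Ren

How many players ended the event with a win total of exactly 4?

Win totals: Mona 4, Owen 5, Alice 1, Uma 3, Esme 4, Ren 3, Chen 1.
Exactly 4: Mona, Esme — 2 players.

2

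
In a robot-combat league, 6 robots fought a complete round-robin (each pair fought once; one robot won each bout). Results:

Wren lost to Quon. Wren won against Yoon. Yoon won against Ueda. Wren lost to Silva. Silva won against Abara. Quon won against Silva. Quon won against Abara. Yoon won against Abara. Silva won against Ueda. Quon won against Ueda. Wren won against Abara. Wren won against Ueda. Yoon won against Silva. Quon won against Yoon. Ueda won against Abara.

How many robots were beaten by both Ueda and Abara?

0

Ueda beat: Abara.
Abara beat: no one.
No one was beaten by both.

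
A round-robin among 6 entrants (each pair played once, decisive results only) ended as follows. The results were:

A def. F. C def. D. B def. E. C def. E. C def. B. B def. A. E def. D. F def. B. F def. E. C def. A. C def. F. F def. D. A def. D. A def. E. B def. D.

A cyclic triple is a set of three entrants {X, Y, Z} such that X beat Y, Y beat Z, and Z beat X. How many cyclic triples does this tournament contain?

1

Of the C(6,3) = 20 triples, the cyclic ones are: {A, B, F}.
That is 1.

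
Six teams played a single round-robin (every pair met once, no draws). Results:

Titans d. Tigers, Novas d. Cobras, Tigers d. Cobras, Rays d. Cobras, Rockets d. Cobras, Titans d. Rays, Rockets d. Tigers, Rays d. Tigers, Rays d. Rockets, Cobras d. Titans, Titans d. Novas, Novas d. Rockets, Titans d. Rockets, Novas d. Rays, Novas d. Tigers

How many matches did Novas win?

Novas' results: beat Tigers, Cobras, Rays, Rockets; lost to Titans.
That is 4 wins.

4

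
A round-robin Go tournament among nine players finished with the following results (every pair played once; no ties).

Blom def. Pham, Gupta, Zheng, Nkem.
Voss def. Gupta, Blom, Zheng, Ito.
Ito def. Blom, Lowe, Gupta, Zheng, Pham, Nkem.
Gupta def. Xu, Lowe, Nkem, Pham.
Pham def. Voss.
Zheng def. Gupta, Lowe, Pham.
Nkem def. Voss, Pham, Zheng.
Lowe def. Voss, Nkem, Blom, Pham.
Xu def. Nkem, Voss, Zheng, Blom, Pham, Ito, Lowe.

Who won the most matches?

Win totals: Blom 4, Zheng 3, Xu 7, Gupta 4, Ito 6, Voss 4, Nkem 3, Lowe 4, Pham 1.
Xu leads with 7 wins (next highest: 6).

Xu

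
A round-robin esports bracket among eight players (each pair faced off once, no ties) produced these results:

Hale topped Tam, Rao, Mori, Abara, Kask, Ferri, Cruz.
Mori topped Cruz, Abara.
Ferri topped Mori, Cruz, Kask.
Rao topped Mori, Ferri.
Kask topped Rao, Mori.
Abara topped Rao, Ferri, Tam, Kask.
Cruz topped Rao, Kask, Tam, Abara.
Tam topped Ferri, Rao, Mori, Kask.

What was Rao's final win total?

Rao's results: beat Ferri, Mori; lost to Abara, Cruz, Hale, Tam, Kask.
That is 2 wins.

2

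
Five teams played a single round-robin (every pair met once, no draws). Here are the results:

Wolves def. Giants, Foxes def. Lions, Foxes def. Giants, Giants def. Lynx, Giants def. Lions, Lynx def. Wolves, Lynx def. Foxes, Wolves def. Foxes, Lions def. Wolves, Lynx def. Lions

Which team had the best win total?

Lynx

Win totals: Foxes 2, Giants 2, Lions 1, Lynx 3, Wolves 2.
Lynx leads with 3 wins (next highest: 2).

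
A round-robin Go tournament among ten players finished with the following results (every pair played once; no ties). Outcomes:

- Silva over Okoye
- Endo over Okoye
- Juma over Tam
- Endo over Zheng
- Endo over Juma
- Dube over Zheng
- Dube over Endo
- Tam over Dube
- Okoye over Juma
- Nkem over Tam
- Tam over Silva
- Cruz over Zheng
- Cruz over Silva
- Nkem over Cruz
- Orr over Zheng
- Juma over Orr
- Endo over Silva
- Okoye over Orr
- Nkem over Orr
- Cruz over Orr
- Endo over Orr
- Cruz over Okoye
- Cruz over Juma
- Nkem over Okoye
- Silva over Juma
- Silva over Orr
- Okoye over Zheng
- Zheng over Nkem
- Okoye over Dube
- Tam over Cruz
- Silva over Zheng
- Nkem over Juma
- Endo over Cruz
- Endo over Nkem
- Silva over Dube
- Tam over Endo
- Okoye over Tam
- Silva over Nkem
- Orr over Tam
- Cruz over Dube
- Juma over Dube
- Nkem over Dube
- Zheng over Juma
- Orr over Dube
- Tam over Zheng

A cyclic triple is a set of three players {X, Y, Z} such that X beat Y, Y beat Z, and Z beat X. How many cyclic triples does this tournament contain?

Win totals: Okoye 5, Nkem 6, Dube 2, Cruz 6, Endo 7, Juma 3, Tam 5, Orr 3, Silva 6, Zheng 2.
A player with w wins dominates both others in C(w,2) triples; summing gives 10 + 15 + 1 + 15 + 21 + 3 + 10 + 3 + 15 + 1 = 94 transitive triples.
Total triples C(10,3) = 120, so cyclic triples = 120 − 94 = 26.

26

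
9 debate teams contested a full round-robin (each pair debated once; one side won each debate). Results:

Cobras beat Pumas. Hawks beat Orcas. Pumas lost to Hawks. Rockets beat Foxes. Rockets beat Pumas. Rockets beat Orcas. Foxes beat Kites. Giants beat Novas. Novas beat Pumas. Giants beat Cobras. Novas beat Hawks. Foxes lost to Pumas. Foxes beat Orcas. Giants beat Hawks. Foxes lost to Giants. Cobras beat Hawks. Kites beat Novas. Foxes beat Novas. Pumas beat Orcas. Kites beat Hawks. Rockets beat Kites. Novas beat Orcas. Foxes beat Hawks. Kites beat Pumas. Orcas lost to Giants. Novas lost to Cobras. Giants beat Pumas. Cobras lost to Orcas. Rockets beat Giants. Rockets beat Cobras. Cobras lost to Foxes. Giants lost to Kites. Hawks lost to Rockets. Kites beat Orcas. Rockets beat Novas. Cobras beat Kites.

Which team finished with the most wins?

Rockets

Win totals: Foxes 5, Novas 3, Rockets 8, Hawks 2, Pumas 2, Giants 6, Kites 5, Cobras 4, Orcas 1.
Rockets leads with 8 wins (next highest: 6).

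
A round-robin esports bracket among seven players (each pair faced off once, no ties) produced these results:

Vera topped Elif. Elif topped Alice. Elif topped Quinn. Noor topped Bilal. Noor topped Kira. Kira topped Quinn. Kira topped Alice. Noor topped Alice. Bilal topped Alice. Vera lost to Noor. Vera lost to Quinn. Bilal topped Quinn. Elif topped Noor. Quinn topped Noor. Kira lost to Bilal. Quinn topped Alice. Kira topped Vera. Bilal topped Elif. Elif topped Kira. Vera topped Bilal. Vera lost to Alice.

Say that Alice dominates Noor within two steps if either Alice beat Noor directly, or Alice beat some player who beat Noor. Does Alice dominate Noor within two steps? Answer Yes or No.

No

Alice did not beat Noor directly.
Alice beat Vera, but each of them lost to Noor. No two-step path.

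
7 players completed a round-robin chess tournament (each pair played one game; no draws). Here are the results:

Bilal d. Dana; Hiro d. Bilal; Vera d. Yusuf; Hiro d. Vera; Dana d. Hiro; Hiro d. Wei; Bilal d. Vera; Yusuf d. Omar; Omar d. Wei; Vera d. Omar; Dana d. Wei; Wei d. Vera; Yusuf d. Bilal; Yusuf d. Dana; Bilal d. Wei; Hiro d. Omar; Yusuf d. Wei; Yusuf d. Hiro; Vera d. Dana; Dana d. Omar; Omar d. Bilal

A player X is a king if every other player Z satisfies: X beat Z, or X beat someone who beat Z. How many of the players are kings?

4

Vera reaches everyone (king).
Wei cannot reach Bilal, Hiro in two steps.
Bilal reaches everyone (king).
Omar cannot reach Yusuf, Hiro in two steps.
Yusuf reaches everyone (king).
Hiro reaches everyone (king).
Dana cannot reach Yusuf in two steps.
Kings: Vera, Bilal, Yusuf, Hiro — 4.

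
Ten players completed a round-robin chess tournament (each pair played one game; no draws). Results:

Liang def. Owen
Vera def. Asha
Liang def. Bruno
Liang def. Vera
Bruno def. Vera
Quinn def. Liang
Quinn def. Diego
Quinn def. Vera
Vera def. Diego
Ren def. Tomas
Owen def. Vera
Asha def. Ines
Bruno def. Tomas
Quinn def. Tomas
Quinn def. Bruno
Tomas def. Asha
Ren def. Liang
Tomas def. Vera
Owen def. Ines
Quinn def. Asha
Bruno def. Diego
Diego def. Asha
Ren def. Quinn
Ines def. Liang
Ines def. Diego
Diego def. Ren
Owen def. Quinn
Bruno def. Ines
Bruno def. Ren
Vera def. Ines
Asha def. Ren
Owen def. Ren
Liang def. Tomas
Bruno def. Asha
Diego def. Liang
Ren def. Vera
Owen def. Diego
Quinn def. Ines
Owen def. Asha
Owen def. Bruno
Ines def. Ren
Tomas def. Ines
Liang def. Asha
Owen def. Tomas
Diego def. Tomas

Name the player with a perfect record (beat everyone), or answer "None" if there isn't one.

None

Highest win total is Owen with 8 (out of 9 possible).
Owen lost to Liang, so no player went undefeated.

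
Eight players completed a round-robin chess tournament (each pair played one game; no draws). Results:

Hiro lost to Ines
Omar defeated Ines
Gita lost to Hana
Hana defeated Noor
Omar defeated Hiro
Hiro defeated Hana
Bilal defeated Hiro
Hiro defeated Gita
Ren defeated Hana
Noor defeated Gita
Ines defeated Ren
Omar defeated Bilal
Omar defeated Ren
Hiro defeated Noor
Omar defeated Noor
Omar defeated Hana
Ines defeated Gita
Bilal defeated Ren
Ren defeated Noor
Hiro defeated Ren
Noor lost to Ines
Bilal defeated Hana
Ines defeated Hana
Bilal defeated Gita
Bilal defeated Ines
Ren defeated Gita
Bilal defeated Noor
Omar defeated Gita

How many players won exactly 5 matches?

Win totals: Noor 1, Hana 2, Hiro 4, Ines 5, Bilal 6, Ren 3, Omar 7, Gita 0.
Exactly 5: Ines — 1 player.

1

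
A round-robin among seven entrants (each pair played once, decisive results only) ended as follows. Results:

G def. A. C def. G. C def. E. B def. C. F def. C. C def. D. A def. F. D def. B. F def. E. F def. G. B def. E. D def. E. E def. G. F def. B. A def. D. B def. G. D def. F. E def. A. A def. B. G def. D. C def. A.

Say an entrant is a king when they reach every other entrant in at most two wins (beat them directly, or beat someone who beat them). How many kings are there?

A reaches everyone (king).
B cannot reach F in two steps.
C reaches everyone (king).
D reaches everyone (king).
E cannot reach C in two steps.
F reaches everyone (king).
G cannot reach C in two steps.
Kings: A, C, D, F — 4.

4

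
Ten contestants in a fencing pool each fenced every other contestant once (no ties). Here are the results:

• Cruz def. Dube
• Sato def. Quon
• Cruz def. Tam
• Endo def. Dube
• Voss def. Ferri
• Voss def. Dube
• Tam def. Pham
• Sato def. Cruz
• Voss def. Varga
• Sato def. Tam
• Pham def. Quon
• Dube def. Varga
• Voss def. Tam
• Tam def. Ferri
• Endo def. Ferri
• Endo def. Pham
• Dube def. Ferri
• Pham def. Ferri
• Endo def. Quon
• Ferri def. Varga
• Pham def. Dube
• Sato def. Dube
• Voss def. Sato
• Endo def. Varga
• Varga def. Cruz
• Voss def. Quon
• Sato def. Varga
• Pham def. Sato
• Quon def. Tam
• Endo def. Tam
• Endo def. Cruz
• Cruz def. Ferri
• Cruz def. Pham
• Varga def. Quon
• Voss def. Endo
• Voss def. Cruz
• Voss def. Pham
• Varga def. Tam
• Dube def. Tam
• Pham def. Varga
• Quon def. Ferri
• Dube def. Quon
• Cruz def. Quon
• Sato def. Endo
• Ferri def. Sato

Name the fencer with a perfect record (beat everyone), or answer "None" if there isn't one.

Voss

Voss has 9 wins out of 9 opponents — a perfect record.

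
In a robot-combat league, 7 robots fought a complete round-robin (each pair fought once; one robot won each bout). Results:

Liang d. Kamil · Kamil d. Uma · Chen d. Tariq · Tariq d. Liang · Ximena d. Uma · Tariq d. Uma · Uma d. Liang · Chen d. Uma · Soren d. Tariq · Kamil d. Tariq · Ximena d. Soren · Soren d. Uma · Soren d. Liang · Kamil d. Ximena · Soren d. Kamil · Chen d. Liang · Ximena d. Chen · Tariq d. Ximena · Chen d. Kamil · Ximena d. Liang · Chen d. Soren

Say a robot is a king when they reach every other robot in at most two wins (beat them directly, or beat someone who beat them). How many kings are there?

Uma cannot reach Tariq, Soren, Chen, Ximena in two steps.
Kamil reaches everyone (king).
Tariq reaches everyone (king).
Liang cannot reach Soren, Chen in two steps.
Soren cannot reach Chen in two steps.
Chen reaches everyone (king).
Ximena reaches everyone (king).
Kings: Kamil, Tariq, Chen, Ximena — 4.

4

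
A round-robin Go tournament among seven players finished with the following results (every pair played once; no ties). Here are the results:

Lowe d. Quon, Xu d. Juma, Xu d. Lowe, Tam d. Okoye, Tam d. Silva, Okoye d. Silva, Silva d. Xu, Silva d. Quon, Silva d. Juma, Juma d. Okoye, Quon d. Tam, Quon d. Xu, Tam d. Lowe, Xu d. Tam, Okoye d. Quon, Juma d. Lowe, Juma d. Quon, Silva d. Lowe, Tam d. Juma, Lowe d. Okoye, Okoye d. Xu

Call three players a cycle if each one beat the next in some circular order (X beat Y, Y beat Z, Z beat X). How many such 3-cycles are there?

12

Win totals: Quon 2, Juma 3, Xu 3, Lowe 2, Silva 4, Tam 4, Okoye 3.
A player with w wins dominates both others in C(w,2) triples; summing gives 1 + 3 + 3 + 1 + 6 + 6 + 3 = 23 transitive triples.
Total triples C(7,3) = 35, so cyclic triples = 35 − 23 = 12.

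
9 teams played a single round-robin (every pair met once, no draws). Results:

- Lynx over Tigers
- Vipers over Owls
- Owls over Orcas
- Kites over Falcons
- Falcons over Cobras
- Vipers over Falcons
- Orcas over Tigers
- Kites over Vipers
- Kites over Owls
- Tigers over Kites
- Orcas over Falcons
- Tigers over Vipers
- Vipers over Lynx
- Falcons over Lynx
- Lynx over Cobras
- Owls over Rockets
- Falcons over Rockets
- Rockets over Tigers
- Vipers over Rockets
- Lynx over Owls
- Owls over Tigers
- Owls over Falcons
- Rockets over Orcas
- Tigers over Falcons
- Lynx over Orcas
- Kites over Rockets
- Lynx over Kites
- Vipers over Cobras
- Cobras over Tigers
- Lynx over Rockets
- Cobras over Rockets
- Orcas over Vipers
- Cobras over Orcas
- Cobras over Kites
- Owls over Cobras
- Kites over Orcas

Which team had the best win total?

Lynx

Win totals: Vipers 5, Cobras 4, Lynx 6, Orcas 3, Owls 5, Rockets 2, Kites 5, Falcons 3, Tigers 3.
Lynx leads with 6 wins (next highest: 5).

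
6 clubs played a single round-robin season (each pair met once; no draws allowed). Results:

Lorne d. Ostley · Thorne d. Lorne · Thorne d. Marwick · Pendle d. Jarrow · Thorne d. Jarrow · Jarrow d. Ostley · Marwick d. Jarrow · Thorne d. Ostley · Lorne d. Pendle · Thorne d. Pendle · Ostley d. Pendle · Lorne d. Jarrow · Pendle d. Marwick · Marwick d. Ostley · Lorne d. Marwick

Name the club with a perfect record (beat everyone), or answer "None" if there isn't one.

Thorne

Thorne has 5 wins out of 5 opponents — a perfect record.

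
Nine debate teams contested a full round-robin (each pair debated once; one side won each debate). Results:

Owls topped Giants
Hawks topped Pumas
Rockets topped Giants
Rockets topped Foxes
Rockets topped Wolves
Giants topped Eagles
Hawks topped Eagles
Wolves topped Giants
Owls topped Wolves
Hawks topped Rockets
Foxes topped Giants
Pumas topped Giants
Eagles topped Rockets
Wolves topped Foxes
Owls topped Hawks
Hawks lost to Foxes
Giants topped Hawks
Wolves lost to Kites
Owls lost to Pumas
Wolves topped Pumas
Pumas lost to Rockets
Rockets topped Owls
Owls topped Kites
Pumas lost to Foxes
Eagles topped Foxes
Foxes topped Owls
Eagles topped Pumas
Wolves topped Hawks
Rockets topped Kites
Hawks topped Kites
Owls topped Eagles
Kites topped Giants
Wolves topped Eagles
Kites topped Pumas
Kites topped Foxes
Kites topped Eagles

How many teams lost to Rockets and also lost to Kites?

4

Rockets beat: Wolves, Kites, Giants, Pumas, Owls, Foxes.
Kites beat: Wolves, Eagles, Giants, Pumas, Foxes.
Both beat: Wolves, Giants, Pumas, Foxes — 4.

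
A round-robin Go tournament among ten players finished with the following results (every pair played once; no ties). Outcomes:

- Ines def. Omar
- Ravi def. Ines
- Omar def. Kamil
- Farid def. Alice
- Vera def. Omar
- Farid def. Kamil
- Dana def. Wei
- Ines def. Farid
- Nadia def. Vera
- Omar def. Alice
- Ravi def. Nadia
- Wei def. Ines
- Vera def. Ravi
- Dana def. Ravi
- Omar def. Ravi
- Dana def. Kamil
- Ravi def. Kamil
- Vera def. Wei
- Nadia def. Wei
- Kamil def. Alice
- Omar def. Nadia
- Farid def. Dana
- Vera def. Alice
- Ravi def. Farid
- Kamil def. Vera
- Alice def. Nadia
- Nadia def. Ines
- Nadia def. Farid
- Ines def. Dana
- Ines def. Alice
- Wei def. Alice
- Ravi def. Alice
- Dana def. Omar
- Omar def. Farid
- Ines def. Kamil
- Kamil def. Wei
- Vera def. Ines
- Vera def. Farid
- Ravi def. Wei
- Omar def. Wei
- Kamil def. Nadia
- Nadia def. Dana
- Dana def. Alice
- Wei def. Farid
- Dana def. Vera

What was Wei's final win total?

3

Wei's results: beat Alice, Farid, Ines; lost to Vera, Dana, Omar, Nadia, Kamil, Ravi.
That is 3 wins.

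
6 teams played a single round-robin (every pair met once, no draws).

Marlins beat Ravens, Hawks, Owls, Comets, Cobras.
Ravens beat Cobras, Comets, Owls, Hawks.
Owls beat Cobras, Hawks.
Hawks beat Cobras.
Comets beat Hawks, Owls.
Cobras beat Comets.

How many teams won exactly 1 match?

Win totals: Marlins 5, Hawks 1, Cobras 1, Ravens 4, Owls 2, Comets 2.
Exactly 1: Hawks, Cobras — 2 teams.

2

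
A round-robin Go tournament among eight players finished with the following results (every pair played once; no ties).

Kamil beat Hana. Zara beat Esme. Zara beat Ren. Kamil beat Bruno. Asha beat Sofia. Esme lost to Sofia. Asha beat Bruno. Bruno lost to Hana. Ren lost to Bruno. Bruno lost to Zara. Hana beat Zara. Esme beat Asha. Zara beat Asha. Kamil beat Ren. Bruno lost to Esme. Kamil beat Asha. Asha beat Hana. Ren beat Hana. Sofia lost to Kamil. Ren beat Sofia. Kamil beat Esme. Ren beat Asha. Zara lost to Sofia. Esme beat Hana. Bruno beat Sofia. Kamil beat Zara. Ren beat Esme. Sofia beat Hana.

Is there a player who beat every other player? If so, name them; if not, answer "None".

Kamil has 7 wins out of 7 opponents — a perfect record.

Kamil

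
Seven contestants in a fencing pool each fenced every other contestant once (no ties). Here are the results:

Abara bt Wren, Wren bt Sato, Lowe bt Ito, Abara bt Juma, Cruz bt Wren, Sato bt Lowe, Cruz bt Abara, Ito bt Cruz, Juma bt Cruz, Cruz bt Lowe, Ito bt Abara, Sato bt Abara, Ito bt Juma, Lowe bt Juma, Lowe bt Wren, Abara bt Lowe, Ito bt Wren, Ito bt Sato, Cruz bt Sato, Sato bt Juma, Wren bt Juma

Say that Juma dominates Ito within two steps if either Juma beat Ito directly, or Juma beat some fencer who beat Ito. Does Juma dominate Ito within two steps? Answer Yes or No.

No

Juma did not beat Ito directly.
Juma beat Cruz, but each of them lost to Ito. No two-step path.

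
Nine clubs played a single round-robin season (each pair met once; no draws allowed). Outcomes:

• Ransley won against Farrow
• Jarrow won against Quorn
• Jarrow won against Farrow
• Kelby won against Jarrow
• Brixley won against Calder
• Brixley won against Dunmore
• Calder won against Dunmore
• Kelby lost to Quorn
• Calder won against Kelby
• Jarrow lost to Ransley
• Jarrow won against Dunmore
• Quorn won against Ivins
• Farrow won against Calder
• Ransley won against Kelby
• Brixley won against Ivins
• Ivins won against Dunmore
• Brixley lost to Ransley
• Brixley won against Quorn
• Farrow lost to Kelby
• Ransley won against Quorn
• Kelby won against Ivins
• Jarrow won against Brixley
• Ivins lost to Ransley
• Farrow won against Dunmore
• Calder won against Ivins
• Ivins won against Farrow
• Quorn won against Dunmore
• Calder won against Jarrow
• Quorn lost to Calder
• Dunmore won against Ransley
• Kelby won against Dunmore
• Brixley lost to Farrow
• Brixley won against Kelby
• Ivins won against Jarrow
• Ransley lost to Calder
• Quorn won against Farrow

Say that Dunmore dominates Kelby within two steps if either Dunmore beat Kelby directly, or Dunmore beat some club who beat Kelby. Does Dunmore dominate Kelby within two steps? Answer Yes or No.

Yes

Dunmore did not beat Kelby directly.
Dunmore beat Ransley. Of those, Ransley beat Kelby.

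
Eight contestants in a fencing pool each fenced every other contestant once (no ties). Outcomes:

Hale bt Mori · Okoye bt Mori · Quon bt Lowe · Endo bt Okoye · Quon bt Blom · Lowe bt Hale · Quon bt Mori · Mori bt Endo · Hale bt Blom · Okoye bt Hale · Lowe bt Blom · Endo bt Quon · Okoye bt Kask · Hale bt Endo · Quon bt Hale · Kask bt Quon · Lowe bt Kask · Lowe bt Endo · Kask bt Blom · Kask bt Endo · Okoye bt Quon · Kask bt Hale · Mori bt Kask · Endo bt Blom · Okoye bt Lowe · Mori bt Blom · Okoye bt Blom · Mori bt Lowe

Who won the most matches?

Win totals: Okoye 6, Quon 4, Kask 4, Hale 3, Lowe 4, Mori 4, Blom 0, Endo 3.
Okoye leads with 6 wins (next highest: 4).

Okoye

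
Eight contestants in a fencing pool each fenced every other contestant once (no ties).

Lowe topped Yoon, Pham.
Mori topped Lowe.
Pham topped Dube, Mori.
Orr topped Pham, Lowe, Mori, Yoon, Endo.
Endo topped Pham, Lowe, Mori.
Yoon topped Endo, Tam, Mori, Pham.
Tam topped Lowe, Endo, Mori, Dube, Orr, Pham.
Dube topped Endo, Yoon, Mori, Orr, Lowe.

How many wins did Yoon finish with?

4

Yoon's results: beat Mori, Pham, Tam, Endo; lost to Dube, Lowe, Orr.
That is 4 wins.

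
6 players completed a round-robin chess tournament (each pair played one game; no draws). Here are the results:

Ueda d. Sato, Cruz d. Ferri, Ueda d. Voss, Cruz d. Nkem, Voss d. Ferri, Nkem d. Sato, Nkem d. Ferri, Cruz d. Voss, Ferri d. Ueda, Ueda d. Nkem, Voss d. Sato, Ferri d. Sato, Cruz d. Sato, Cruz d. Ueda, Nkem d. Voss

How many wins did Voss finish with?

Voss' results: beat Ferri, Sato; lost to Cruz, Nkem, Ueda.
That is 2 wins.

2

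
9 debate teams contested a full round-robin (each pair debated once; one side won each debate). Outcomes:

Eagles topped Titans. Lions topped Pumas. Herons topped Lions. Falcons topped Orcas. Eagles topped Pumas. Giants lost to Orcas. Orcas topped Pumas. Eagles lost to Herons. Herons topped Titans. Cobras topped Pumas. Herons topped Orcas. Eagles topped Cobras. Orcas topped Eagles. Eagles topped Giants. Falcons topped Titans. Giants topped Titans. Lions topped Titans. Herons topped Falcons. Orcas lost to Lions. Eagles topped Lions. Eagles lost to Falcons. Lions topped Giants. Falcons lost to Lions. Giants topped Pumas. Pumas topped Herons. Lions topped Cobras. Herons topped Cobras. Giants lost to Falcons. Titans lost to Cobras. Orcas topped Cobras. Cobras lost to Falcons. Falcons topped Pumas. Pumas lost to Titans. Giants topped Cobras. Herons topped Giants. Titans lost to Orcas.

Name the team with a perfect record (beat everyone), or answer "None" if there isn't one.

None

Highest win total is Herons with 7 (out of 8 possible).
Herons lost to Pumas, so no team went undefeated.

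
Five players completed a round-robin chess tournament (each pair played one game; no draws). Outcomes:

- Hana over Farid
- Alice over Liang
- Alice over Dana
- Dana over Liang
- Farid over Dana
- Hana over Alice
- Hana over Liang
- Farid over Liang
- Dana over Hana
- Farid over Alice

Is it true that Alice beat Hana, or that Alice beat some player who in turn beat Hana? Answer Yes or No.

Alice did not beat Hana directly.
Alice beat Liang, Dana. Of those, Dana beat Hana.

Yes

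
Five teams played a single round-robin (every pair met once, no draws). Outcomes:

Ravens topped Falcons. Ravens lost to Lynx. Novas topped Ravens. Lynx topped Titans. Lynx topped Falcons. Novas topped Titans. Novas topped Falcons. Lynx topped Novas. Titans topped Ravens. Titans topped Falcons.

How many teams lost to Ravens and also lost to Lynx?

Ravens beat: Falcons.
Lynx beat: Ravens, Titans, Novas, Falcons.
Both beat: Falcons — 1.

1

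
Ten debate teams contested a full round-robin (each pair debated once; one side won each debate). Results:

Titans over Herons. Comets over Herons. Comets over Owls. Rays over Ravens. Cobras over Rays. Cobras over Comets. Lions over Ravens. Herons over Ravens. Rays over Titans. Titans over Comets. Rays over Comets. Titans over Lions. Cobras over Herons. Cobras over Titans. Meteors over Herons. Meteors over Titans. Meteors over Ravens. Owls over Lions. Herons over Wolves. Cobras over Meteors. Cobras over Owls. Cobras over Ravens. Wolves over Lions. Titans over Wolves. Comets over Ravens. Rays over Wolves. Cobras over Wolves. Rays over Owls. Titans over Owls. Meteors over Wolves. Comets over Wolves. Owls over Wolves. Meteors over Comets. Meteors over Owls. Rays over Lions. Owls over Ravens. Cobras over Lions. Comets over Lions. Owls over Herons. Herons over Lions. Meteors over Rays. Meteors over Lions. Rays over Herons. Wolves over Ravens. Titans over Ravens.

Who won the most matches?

Cobras

Win totals: Comets 5, Titans 6, Cobras 9, Meteors 8, Owls 4, Wolves 2, Rays 7, Herons 3, Ravens 0, Lions 1.
Cobras leads with 9 wins (next highest: 8).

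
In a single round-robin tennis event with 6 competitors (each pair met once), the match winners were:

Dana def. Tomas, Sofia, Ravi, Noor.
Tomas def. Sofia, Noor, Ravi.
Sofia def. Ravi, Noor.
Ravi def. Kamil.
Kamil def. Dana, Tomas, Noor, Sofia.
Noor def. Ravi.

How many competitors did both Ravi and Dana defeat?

0

Ravi beat: Kamil.
Dana beat: Sofia, Tomas, Noor, Ravi.
No one was beaten by both.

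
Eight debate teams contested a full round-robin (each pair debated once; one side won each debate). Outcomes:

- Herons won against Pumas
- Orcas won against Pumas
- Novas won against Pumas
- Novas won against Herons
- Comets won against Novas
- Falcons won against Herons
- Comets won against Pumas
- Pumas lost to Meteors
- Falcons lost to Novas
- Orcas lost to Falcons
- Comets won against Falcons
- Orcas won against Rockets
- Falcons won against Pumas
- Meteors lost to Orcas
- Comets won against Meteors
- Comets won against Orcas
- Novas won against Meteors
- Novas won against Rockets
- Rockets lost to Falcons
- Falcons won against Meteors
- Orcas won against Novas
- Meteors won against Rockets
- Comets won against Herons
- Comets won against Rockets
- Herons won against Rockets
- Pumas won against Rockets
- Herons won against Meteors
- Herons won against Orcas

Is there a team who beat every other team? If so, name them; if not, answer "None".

Comets has 7 wins out of 7 opponents — a perfect record.

Comets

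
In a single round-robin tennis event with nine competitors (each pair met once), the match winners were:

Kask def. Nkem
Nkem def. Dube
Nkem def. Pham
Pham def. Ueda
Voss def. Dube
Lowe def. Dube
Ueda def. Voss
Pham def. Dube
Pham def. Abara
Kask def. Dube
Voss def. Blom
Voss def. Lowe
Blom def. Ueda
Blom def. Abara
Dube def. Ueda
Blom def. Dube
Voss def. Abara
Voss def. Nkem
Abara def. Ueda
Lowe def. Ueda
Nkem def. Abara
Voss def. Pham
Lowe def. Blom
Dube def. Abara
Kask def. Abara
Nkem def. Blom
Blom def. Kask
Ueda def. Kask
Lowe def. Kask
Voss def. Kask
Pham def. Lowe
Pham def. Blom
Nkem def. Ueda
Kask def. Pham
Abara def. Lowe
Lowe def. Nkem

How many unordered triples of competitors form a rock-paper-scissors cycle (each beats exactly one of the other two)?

18

Win totals: Ueda 2, Kask 4, Voss 7, Lowe 5, Blom 4, Nkem 5, Dube 2, Abara 2, Pham 5.
A competitor with w wins dominates both others in C(w,2) triples; summing gives 1 + 6 + 21 + 10 + 6 + 10 + 1 + 1 + 10 = 66 transitive triples.
Total triples C(9,3) = 84, so cyclic triples = 84 − 66 = 18.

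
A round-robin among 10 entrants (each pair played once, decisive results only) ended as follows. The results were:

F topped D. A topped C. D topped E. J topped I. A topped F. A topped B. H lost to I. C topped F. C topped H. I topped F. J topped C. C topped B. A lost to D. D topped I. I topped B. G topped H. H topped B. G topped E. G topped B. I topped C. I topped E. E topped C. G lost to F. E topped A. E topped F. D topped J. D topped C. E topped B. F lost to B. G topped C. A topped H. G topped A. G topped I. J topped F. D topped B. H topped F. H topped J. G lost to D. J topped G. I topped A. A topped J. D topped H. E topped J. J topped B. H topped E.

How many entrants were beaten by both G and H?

G beat: A, B, C, E, H, I.
H beat: B, E, F, J.
Both beat: B, E — 2.

2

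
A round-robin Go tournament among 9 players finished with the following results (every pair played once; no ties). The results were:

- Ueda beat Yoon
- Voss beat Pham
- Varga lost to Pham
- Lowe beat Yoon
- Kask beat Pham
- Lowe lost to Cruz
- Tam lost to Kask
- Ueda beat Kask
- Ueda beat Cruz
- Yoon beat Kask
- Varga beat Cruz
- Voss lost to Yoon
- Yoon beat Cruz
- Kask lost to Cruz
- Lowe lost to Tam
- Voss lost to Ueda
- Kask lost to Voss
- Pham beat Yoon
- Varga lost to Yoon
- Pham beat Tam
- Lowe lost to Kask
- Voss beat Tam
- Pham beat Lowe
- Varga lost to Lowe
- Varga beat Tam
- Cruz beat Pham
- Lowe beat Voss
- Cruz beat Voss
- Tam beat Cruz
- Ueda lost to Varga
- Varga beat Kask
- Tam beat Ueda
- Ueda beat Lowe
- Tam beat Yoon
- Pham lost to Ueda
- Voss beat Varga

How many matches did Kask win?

3

Kask's results: beat Pham, Tam, Lowe; lost to Voss, Ueda, Yoon, Cruz, Varga.
That is 3 wins.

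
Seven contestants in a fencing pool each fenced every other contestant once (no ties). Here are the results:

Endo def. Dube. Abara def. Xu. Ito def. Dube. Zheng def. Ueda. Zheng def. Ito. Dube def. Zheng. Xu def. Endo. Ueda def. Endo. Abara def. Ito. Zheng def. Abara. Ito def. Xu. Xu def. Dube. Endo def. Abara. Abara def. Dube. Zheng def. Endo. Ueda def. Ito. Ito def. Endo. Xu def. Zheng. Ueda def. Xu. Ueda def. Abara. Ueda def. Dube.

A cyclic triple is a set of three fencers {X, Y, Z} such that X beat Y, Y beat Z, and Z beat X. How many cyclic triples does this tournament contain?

Win totals: Endo 2, Dube 1, Xu 3, Ueda 5, Abara 3, Ito 3, Zheng 4.
A fencer with w wins dominates both others in C(w,2) triples; summing gives 1 + 0 + 3 + 10 + 3 + 3 + 6 = 26 transitive triples.
Total triples C(7,3) = 35, so cyclic triples = 35 − 26 = 9.

9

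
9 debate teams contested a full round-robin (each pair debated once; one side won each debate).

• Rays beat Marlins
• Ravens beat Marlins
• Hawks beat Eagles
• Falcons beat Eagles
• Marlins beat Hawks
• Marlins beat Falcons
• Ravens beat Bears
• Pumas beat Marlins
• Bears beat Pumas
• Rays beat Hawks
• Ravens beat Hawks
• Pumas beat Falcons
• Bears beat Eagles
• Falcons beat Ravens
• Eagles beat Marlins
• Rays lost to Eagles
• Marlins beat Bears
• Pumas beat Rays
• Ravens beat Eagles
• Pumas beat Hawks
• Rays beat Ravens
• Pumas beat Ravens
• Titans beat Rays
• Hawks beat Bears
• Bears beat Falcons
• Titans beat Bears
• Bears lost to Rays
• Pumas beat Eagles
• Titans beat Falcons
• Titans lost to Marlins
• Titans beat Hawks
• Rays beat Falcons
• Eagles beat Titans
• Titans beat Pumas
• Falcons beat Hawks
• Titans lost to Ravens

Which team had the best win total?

Pumas

Win totals: Ravens 5, Pumas 6, Hawks 2, Rays 5, Falcons 3, Marlins 4, Eagles 3, Bears 3, Titans 5.
Pumas leads with 6 wins (next highest: 5).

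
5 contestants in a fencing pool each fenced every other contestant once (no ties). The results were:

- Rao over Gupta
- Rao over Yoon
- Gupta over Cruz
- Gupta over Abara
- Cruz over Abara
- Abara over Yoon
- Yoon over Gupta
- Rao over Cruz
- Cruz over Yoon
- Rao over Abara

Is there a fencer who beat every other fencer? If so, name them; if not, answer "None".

Rao has 4 wins out of 4 opponents — a perfect record.

Rao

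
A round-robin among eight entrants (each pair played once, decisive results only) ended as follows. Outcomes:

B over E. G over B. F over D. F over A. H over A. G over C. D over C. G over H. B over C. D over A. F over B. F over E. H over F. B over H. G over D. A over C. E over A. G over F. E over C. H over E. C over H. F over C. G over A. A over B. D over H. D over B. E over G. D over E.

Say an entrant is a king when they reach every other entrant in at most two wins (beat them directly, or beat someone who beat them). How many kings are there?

A cannot reach D, F, G in two steps.
B cannot reach D in two steps.
C cannot reach B, D, G in two steps.
D reaches everyone (king).
E reaches everyone (king).
F reaches everyone (king).
G reaches everyone (king).
H reaches everyone (king).
Kings: D, E, F, G, H — 5.

5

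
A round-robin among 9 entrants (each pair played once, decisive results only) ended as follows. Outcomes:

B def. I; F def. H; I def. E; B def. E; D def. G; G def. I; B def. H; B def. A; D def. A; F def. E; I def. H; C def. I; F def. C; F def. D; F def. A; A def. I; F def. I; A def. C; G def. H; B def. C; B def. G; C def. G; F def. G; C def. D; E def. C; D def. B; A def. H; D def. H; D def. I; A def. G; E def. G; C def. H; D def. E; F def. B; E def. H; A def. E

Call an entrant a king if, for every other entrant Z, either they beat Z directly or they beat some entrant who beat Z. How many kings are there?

A cannot reach B, F in two steps.
B cannot reach F in two steps.
C cannot reach F in two steps.
D cannot reach F in two steps.
E cannot reach A, B, F in two steps.
F reaches everyone (king).
G cannot reach A, B, C, D, F in two steps.
H cannot reach A, B, C, D, E, F, G, I in two steps.
I cannot reach A, B, D, F in two steps.
Kings: F — 1.

1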